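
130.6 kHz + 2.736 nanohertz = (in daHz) 1.306e+04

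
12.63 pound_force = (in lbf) 12.63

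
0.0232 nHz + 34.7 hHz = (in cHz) 3.47e+05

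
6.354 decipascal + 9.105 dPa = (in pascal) 1.546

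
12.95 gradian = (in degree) 11.65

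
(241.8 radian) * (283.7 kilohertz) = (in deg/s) 3.93e+09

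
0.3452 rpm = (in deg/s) 2.071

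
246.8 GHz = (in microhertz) 2.468e+17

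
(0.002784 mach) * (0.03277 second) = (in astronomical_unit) 2.077e-13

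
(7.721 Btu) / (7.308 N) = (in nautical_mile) 0.6019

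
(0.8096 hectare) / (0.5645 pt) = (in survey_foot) 1.334e+08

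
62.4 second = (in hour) 0.01733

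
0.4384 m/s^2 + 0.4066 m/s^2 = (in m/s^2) 0.845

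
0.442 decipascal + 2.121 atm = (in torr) 1612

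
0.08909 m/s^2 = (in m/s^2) 0.08909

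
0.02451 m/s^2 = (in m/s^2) 0.02451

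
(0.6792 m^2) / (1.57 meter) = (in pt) 1226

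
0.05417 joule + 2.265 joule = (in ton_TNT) 5.543e-10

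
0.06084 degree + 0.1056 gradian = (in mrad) 2.721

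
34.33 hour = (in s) 1.236e+05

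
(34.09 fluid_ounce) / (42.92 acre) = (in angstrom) 58.04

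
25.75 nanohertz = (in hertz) 2.575e-08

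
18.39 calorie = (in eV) 4.802e+20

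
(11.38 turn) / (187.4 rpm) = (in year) 1.155e-07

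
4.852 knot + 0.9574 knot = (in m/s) 2.989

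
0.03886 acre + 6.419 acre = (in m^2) 2.613e+04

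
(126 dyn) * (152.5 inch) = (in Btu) 4.626e-06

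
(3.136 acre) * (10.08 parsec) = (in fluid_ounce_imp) 1.389e+26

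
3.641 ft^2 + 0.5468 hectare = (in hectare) 0.5468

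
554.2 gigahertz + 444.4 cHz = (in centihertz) 5.542e+13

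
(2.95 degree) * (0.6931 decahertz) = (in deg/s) 20.45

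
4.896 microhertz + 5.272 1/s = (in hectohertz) 0.05272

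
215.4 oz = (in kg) 6.106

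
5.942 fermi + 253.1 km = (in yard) 2.768e+05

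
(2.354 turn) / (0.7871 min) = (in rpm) 2.991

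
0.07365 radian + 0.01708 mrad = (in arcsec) 1.519e+04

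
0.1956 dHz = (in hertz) 0.01956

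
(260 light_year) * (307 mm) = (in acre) 1.866e+14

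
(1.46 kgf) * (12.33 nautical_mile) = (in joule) 3.269e+05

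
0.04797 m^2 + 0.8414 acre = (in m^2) 3405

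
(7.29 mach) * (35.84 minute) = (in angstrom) 5.338e+16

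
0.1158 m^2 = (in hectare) 1.158e-05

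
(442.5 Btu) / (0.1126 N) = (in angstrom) 4.146e+16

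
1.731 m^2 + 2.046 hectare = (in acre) 5.056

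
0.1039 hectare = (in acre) 0.2567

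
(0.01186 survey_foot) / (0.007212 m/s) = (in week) 8.288e-07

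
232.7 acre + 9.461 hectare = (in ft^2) 1.115e+07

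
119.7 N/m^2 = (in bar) 0.001197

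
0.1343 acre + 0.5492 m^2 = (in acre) 0.1344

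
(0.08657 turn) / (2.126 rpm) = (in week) 4.04e-06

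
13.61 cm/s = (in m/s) 0.1361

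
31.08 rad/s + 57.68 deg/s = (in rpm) 306.4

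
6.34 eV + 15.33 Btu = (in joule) 1.617e+04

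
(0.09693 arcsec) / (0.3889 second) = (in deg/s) 6.923e-05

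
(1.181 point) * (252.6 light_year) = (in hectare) 9.957e+10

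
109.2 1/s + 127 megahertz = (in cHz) 1.27e+10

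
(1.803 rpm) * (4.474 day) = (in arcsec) 1.505e+10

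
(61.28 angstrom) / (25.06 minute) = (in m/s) 4.076e-12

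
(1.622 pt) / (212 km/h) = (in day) 1.125e-10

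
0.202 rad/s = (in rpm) 1.929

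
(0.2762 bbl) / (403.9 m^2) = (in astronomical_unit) 7.268e-16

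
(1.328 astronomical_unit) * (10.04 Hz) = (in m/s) 1.995e+12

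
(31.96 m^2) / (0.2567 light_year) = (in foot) 4.318e-14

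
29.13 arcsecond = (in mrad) 0.1412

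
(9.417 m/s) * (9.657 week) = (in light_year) 5.814e-09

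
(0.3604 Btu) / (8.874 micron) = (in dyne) 4.285e+12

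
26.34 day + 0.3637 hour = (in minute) 3.795e+04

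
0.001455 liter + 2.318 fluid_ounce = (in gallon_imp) 0.0154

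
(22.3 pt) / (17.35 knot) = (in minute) 1.469e-05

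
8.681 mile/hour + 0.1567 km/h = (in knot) 7.628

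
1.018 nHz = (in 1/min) 6.108e-08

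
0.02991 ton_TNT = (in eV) 7.811e+26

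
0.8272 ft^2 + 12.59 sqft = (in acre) 0.000308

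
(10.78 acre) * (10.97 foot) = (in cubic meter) 1.459e+05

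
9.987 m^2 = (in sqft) 107.5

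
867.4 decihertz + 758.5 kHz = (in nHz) 7.586e+14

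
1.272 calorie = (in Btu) 0.005044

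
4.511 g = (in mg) 4511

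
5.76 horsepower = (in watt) 4295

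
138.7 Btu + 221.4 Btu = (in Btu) 360.1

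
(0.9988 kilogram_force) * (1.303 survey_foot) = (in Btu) 0.003687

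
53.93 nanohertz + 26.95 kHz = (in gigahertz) 2.695e-05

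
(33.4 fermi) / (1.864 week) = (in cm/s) 2.963e-18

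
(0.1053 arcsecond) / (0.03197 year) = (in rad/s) 5.064e-13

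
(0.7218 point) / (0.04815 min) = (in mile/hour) 0.0001972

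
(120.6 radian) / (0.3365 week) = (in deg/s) 0.03395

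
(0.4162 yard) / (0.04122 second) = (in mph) 20.65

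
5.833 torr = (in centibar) 0.7777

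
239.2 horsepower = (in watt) 1.784e+05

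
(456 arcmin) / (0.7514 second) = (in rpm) 1.686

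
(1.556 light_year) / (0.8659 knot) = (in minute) 5.508e+14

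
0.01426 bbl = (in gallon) 0.5989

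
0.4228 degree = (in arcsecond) 1522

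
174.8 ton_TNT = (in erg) 7.314e+18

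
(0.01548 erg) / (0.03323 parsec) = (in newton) 1.51e-24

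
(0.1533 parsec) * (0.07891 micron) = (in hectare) 3.733e+04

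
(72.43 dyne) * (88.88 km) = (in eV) 4.018e+20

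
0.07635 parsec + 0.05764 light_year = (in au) 1.939e+04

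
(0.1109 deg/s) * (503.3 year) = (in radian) 3.072e+07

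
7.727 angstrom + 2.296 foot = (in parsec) 2.268e-17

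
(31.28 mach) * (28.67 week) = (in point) 5.235e+14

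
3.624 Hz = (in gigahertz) 3.624e-09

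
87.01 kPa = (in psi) 12.62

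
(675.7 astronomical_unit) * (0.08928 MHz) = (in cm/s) 9.025e+20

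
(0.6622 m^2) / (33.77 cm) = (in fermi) 1.961e+15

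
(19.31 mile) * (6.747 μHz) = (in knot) 0.4076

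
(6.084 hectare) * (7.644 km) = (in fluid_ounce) 1.573e+13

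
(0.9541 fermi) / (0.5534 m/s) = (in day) 1.995e-20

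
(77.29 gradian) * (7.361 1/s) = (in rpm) 85.34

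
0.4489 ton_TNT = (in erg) 1.878e+16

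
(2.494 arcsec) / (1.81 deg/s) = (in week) 6.329e-10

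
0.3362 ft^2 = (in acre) 7.718e-06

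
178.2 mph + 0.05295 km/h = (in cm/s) 7968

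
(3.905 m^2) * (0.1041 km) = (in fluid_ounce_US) 1.375e+07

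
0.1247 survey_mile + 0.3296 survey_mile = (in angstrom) 7.311e+12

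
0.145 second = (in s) 0.145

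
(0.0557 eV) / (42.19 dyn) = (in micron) 2.115e-11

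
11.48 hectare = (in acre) 28.37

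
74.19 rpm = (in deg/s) 445.1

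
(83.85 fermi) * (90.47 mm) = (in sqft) 8.165e-14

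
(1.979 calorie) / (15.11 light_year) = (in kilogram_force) 5.906e-18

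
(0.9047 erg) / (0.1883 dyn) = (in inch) 1.892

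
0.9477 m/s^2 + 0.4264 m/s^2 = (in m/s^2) 1.374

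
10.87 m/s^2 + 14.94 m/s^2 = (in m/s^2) 25.81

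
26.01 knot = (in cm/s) 1338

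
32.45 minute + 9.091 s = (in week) 0.003234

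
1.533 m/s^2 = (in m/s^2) 1.533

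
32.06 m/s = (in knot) 62.32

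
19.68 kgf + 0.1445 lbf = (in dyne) 1.936e+07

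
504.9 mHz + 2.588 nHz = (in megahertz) 5.049e-07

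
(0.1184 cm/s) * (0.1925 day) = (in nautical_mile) 0.01063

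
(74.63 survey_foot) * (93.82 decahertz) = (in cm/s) 2.134e+06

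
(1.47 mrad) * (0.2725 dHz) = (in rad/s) 4.006e-05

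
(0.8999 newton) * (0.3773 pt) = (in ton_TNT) 2.863e-14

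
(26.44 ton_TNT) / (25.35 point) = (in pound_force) 2.781e+12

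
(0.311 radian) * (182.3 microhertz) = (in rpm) 0.0005414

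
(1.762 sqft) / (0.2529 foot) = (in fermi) 2.124e+15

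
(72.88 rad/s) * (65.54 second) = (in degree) 2.737e+05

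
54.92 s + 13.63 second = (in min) 1.142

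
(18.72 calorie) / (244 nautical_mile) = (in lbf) 3.897e-05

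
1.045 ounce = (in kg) 0.02963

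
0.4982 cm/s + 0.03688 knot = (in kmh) 0.08624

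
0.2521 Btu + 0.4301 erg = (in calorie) 63.57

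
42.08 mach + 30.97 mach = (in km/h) 8.954e+04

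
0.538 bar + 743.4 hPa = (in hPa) 1281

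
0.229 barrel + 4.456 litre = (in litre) 40.86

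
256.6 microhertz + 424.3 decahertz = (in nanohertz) 4.243e+12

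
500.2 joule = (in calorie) 119.6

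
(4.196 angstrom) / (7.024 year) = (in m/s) 1.894e-18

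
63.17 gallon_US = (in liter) 239.1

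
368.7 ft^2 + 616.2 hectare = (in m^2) 6.162e+06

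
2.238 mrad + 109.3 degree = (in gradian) 121.6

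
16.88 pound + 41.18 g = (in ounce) 271.5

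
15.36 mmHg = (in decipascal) 2.048e+04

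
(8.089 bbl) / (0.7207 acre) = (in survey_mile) 2.74e-07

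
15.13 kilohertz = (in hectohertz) 151.3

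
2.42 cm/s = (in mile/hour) 0.05413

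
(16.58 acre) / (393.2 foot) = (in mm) 5.599e+05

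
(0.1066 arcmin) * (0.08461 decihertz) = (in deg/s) 1.503e-05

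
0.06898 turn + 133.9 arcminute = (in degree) 27.06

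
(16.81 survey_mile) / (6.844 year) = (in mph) 0.0002804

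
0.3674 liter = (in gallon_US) 0.09706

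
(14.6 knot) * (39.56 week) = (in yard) 1.965e+08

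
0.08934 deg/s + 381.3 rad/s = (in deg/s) 2.185e+04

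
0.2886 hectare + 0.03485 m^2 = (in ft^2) 3.107e+04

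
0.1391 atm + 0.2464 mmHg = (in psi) 2.049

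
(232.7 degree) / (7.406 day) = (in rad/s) 6.347e-06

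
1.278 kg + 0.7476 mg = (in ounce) 45.08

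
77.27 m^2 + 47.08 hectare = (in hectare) 47.09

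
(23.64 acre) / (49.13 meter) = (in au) 1.302e-08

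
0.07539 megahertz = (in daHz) 7539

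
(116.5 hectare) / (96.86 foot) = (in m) 3.946e+04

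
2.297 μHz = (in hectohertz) 2.297e-08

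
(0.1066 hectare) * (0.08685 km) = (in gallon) 2.446e+07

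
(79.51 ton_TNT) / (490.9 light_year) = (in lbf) 1.61e-08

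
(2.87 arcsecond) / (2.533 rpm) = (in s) 5.246e-05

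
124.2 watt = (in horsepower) 0.1666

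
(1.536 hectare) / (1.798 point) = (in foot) 7.945e+07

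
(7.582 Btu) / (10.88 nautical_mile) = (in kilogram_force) 0.04048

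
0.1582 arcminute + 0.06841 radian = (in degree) 3.922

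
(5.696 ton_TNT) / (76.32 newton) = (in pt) 8.852e+11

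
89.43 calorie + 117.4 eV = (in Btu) 0.3546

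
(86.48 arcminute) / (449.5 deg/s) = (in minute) 5.344e-05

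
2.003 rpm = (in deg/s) 12.02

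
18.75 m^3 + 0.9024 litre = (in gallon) 4953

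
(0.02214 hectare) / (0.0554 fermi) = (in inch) 1.573e+20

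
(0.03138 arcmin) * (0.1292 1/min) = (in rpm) 1.877e-07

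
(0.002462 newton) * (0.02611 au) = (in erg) 9.617e+13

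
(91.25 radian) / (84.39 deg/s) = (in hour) 0.01721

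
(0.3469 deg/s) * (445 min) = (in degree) 9262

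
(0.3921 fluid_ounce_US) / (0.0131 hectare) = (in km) 8.852e-11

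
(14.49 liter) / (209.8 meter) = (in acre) 1.707e-08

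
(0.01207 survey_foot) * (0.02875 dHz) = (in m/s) 1.058e-05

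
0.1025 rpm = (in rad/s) 0.01073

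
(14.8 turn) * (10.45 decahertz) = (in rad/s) 9718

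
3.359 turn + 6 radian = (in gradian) 1726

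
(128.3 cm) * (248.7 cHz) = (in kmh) 11.49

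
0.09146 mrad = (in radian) 9.146e-05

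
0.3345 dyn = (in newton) 3.345e-06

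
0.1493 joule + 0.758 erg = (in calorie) 0.03568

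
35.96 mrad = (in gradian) 2.289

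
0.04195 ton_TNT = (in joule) 1.755e+08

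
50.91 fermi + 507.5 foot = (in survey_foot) 507.5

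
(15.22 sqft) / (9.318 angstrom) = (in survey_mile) 9.429e+05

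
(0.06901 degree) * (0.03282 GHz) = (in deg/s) 2.265e+06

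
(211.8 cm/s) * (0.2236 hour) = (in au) 1.14e-08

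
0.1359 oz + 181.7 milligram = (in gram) 4.034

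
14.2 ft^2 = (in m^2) 1.319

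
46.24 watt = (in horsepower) 0.06201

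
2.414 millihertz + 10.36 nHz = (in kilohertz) 2.414e-06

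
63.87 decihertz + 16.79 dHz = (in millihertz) 8066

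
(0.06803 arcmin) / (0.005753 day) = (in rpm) 3.802e-07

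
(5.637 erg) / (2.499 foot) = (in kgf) 7.547e-08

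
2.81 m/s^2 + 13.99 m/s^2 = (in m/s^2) 16.8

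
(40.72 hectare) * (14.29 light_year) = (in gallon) 1.454e+25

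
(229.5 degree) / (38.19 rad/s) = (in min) 0.001748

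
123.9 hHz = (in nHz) 1.239e+13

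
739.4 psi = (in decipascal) 5.098e+07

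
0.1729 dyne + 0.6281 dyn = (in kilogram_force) 8.168e-07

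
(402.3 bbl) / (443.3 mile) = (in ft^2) 0.000965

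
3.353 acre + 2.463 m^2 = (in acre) 3.354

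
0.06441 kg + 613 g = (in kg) 0.6774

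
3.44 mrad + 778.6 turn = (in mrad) 4.892e+06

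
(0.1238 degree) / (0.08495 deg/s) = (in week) 2.41e-06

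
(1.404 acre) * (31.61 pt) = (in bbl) 398.5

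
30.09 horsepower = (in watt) 2.244e+04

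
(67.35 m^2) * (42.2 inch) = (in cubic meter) 72.19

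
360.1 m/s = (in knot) 700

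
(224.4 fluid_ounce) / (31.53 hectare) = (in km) 2.105e-11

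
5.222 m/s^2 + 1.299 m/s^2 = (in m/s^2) 6.521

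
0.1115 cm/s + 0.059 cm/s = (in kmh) 0.006138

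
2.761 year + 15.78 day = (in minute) 1.474e+06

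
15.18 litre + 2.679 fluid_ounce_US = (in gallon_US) 4.031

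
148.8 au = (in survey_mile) 1.383e+10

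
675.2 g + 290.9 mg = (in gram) 675.5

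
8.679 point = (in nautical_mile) 1.653e-06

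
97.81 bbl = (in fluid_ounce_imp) 5.473e+05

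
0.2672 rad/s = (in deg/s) 15.31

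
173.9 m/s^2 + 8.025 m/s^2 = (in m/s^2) 181.9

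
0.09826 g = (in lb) 0.0002166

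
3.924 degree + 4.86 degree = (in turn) 0.0244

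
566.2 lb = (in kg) 256.8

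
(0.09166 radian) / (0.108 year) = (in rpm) 2.57e-07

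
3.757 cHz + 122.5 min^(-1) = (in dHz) 20.79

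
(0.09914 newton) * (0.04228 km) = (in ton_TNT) 1.002e-09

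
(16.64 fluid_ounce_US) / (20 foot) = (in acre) 1.995e-08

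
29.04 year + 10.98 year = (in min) 2.103e+07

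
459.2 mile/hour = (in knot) 399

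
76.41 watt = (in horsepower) 0.1025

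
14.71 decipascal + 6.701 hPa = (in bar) 0.006716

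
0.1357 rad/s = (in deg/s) 7.775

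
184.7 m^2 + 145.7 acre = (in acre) 145.7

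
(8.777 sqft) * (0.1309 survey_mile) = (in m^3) 171.8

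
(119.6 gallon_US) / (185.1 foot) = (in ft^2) 0.08638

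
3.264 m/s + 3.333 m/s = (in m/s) 6.597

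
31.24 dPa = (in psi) 0.0004531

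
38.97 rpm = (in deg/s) 233.8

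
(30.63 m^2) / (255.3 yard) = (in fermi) 1.312e+14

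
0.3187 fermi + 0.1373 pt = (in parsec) 1.57e-21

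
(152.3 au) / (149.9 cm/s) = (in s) 1.52e+13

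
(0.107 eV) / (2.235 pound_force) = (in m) 1.724e-21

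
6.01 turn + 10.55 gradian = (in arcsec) 7.823e+06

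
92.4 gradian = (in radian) 1.451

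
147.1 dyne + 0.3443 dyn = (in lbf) 0.0003315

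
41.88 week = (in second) 2.533e+07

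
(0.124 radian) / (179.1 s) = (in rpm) 0.006611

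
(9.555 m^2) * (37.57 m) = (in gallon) 9.483e+04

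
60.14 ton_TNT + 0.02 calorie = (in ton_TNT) 60.14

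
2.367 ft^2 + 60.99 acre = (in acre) 60.99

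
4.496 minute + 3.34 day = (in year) 0.009159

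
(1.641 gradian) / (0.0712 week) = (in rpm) 5.716e-06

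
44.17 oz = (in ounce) 44.17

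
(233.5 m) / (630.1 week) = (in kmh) 2.206e-06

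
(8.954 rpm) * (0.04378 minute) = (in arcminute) 8467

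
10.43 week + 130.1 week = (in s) 8.499e+07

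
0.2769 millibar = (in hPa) 0.2769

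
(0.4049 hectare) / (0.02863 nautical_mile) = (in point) 2.165e+05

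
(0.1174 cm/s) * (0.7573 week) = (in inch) 2.117e+04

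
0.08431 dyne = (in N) 8.431e-07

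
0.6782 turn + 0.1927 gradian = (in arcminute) 1.466e+04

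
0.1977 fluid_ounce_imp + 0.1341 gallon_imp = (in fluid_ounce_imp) 21.65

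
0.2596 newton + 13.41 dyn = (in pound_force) 0.05839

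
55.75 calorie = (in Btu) 0.2211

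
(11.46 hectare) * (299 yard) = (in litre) 3.133e+10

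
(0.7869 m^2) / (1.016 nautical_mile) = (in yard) 0.0004573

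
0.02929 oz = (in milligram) 830.4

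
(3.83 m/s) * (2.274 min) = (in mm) 5.226e+05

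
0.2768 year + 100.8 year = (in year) 101.1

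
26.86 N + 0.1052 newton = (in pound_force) 6.062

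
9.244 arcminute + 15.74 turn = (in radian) 98.9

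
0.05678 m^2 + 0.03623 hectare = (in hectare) 0.03624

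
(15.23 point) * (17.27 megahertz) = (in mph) 2.076e+05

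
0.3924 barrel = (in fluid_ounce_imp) 2196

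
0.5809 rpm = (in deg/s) 3.485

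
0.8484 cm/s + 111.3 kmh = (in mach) 0.09082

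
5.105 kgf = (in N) 50.06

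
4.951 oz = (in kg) 0.1404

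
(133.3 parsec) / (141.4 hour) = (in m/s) 8.08e+12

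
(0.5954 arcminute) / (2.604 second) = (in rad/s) 6.651e-05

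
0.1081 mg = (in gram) 0.0001081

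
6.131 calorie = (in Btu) 0.02431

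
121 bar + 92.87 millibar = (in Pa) 1.211e+07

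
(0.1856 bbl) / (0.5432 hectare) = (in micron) 5.432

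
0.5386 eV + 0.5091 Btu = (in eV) 3.352e+21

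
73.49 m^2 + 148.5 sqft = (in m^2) 87.29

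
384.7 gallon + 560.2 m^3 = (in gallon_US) 1.484e+05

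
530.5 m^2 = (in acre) 0.1311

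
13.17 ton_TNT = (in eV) 3.439e+29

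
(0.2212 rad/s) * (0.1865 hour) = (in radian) 148.5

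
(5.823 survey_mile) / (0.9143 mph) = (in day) 0.2654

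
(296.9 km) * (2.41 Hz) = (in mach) 2101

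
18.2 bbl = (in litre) 2894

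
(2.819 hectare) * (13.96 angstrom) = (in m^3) 3.935e-05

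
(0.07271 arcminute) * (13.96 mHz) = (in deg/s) 1.692e-05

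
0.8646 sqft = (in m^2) 0.08032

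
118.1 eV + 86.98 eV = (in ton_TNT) 7.853e-27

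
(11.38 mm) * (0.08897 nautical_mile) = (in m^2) 1.875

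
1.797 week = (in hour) 301.9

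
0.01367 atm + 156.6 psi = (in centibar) 1081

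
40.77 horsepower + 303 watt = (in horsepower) 41.18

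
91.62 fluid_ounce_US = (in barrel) 0.01704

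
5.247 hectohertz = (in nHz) 5.247e+11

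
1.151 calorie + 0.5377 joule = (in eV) 3.341e+19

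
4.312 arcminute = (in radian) 0.001254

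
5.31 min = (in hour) 0.0885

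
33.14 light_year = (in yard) 3.429e+17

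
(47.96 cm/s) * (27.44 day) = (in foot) 3.73e+06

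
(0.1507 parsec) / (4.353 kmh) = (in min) 6.41e+13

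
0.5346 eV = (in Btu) 8.118e-23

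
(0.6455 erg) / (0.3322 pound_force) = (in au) 2.92e-19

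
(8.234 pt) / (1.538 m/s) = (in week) 3.123e-09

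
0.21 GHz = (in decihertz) 2.1e+09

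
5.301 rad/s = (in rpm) 50.62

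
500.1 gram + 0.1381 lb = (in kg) 0.5627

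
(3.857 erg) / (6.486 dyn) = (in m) 0.005947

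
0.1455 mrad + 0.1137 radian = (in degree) 6.523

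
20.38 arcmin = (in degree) 0.3397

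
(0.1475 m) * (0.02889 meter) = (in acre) 1.053e-06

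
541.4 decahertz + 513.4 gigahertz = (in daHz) 5.134e+10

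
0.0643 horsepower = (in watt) 47.95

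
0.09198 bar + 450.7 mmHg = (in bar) 0.6929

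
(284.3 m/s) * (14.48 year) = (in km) 1.298e+08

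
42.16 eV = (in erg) 6.755e-11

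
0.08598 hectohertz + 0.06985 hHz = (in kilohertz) 0.01558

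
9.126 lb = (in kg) 4.139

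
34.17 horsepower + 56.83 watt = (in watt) 2.554e+04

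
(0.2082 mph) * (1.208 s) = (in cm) 11.24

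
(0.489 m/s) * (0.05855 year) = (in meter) 9.029e+05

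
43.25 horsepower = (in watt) 3.225e+04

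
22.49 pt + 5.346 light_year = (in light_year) 5.346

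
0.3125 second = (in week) 5.167e-07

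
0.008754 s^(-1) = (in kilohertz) 8.754e-06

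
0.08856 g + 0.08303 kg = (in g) 83.12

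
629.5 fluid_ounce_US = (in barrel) 0.1171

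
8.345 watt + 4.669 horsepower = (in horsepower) 4.68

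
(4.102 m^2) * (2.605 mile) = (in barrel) 1.082e+05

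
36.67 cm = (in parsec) 1.188e-17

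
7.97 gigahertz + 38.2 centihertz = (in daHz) 7.97e+08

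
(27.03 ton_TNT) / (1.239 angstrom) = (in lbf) 2.052e+20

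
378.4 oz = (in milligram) 1.073e+07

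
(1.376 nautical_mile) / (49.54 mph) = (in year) 3.649e-06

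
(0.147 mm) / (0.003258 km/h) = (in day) 1.88e-06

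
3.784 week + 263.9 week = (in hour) 4.497e+04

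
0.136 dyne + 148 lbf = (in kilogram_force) 67.13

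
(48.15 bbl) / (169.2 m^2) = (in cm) 4.524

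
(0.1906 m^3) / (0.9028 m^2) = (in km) 0.0002111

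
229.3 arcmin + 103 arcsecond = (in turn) 0.0107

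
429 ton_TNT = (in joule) 1.795e+12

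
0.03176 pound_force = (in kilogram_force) 0.01441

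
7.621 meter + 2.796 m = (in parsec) 3.376e-16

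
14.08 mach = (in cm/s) 4.794e+05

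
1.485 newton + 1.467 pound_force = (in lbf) 1.801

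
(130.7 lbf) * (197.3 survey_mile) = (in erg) 1.846e+15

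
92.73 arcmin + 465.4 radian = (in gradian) 2.963e+04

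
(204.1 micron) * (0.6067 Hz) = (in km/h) 0.0004458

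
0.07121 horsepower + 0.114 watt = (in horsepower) 0.07136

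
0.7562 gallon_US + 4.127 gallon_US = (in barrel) 0.1163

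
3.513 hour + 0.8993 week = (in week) 0.9202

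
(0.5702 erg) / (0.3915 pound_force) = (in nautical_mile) 1.768e-11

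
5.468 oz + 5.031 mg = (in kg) 0.155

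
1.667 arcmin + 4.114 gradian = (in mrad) 65.11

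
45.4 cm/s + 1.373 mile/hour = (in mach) 0.003136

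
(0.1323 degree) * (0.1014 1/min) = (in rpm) 3.726e-05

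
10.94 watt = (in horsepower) 0.01467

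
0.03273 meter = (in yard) 0.03579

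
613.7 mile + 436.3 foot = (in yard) 1.08e+06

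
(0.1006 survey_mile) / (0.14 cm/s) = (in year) 0.003667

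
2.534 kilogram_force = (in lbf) 5.587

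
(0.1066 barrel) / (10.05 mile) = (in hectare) 1.048e-10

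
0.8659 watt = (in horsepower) 0.001161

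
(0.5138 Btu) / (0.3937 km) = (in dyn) 1.377e+05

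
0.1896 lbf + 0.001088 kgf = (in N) 0.8541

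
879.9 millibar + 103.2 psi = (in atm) 7.891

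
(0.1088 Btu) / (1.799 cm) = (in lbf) 1434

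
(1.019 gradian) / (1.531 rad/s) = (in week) 1.729e-08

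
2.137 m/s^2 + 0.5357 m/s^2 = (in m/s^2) 2.673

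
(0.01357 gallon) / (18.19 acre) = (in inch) 2.747e-08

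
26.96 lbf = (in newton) 119.9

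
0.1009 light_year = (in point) 2.706e+18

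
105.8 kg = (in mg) 1.058e+08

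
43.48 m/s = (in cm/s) 4348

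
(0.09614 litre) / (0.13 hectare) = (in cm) 7.395e-06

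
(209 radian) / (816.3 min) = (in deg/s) 0.2445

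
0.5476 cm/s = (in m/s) 0.005476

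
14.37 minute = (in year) 2.734e-05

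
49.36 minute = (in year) 9.391e-05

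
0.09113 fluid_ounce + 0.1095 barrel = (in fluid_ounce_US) 588.8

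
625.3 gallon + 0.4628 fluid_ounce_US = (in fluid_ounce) 8.004e+04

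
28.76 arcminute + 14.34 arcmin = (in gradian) 0.7981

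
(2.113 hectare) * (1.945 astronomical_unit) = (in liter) 6.148e+18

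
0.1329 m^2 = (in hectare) 1.329e-05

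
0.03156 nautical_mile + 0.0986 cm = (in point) 1.657e+05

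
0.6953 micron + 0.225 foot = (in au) 4.584e-13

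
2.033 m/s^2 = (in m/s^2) 2.033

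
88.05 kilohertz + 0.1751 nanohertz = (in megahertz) 0.08805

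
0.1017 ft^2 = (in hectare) 9.448e-07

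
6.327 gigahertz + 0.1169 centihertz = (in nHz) 6.327e+18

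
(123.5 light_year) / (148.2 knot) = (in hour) 4.257e+12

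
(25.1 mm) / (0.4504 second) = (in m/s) 0.05573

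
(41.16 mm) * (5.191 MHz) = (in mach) 627.5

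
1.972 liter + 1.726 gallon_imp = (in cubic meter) 0.009819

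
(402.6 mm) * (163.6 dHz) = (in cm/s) 658.7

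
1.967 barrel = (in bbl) 1.967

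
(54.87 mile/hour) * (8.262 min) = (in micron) 1.216e+10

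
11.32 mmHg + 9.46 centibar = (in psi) 1.591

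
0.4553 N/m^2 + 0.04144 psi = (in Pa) 286.2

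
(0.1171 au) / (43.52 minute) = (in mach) 1.97e+04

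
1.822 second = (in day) 2.109e-05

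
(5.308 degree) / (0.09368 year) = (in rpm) 2.995e-07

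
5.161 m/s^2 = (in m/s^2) 5.161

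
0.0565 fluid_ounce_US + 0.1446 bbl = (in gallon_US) 6.074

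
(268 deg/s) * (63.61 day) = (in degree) 1.473e+09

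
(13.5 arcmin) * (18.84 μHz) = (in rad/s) 7.398e-08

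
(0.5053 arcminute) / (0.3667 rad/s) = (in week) 6.628e-10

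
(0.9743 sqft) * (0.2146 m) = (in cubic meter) 0.01942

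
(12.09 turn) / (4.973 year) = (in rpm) 4.625e-06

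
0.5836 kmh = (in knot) 0.3151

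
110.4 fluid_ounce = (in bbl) 0.02054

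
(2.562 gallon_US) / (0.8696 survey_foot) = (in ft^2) 0.3938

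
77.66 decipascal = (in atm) 7.664e-05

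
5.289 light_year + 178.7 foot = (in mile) 3.109e+13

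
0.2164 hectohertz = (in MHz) 2.164e-05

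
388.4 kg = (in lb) 856.3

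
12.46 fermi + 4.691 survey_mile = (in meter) 7549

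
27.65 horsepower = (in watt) 2.062e+04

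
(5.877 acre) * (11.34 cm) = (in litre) 2.697e+06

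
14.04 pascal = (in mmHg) 0.1053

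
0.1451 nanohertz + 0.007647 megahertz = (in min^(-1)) 4.588e+05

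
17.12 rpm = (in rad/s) 1.793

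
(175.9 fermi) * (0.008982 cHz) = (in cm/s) 1.58e-15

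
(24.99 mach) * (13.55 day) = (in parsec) 3.228e-07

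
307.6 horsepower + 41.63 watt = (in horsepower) 307.7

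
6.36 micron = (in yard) 6.955e-06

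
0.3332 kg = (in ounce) 11.75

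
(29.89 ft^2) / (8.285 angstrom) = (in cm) 3.352e+11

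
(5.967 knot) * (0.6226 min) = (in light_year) 1.212e-14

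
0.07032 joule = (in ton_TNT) 1.681e-11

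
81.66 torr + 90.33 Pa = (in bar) 0.1098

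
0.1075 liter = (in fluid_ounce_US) 3.635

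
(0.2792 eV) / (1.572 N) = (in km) 2.846e-23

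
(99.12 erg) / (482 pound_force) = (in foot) 1.517e-08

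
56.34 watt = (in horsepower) 0.07555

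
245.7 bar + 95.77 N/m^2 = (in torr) 1.843e+05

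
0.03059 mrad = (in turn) 4.869e-06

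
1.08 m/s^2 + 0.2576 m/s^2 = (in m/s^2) 1.338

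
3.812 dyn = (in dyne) 3.812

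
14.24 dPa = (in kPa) 0.001424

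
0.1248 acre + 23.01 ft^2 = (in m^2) 507.2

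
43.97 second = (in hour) 0.01221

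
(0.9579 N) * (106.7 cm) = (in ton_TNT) 2.443e-10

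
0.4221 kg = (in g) 422.1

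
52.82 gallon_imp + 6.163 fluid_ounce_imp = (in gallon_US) 63.48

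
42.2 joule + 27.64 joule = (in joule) 69.84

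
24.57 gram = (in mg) 2.457e+04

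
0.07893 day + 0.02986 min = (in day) 0.07895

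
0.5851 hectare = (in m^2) 5851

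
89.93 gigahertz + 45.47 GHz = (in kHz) 1.354e+08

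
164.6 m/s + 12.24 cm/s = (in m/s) 164.7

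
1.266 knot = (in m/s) 0.6513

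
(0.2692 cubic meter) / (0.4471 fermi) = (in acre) 1.488e+11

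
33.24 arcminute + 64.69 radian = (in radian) 64.7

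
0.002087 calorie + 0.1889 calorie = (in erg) 7.991e+06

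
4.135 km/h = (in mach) 0.003373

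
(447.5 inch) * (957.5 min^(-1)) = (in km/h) 653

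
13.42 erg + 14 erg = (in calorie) 6.554e-07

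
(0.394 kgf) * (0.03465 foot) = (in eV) 2.547e+17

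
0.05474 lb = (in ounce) 0.8758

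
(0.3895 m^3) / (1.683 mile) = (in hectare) 1.438e-08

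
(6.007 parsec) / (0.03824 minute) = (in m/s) 8.079e+16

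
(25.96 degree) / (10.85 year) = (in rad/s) 1.324e-09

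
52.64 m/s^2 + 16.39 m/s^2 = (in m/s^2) 69.03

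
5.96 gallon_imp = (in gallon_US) 7.158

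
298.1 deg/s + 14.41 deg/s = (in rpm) 52.09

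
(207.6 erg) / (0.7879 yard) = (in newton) 2.882e-05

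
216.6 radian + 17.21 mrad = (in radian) 216.6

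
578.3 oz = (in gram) 1.639e+04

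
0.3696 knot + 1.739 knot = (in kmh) 3.905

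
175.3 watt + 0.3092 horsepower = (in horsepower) 0.5443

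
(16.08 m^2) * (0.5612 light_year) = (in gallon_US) 2.255e+19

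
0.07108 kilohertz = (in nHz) 7.108e+10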